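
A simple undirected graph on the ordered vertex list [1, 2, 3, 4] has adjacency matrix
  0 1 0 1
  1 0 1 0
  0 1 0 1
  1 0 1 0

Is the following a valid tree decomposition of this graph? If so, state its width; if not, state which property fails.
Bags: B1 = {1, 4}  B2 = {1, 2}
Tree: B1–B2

A tree decomposition must satisfy three properties: every vertex lies in some bag; for every edge, both endpoints lie together in some bag; and for every vertex, the bags containing it form a connected subtree. Here vertex 3 appears in no bag, so the decomposition is invalid.

No — vertex 3 appears in no bag.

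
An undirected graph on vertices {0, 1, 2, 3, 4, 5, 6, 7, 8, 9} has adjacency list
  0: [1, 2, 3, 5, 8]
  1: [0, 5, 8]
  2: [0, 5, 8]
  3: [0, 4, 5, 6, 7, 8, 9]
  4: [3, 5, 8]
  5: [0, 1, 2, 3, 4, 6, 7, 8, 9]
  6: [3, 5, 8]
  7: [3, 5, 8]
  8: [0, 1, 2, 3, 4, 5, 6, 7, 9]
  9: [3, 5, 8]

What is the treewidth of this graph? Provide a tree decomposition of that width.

Every bag has size at most 4, so the width is 4 − 1 = 3 and tw(G) ≤ 3. Conversely, {0, 1, 5, 8} is a clique of size 4, and the vertices of any clique must share a bag in every tree decomposition; so some bag has ≥ 4 vertices and tw(G) ≥ 3. Combining the bounds, tw(G) = 3.

Treewidth 3.
Bags: B1 = {3, 4, 5, 8}  B2 = {3, 5, 7, 8}  B3 = {0, 3, 5, 8}  B4 = {0, 1, 5, 8}  B5 = {0, 2, 5, 8}  B6 = {3, 5, 6, 8}  B7 = {3, 5, 8, 9}
Tree: B1–B2, B1–B3, B3–B4, B3–B5, B3–B6, B6–B7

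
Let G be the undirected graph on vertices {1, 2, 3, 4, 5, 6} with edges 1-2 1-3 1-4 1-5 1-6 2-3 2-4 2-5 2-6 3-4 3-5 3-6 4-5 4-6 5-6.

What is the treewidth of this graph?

5

A width-5 tree decomposition is:
Bags: B1 = {1, 2, 3, 4, 5, 6}
Tree: (single bag)
A single bag containing all 6 vertices is trivially a valid decomposition of width 5. Conversely, {1, 2, 3, 4, 5, 6} is a clique of size 6, and the vertices of any clique must share a bag in every tree decomposition; so some bag has ≥ 6 vertices and tw(G) ≥ 5. The upper and lower bounds meet at 5, so that is the treewidth.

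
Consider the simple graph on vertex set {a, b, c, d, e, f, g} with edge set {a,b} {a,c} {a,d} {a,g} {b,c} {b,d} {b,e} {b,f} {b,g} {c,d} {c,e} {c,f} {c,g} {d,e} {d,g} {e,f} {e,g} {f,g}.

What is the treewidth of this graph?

4

A width-4 tree decomposition is:
Bags: B1 = {b, c, e, f, g}  B2 = {b, c, d, e, g}  B3 = {a, b, c, d, g}
Tree: B1–B2, B2–B3
The largest bag has 5 vertices, giving width 4; this decomposition certifies tw(G) ≤ 4. Conversely, {b, c, d, e, g} is a clique of size 5, and the vertices of any clique must share a bag in every tree decomposition; so some bag has ≥ 5 vertices and tw(G) ≥ 4. Hence tw(G) = 4 exactly.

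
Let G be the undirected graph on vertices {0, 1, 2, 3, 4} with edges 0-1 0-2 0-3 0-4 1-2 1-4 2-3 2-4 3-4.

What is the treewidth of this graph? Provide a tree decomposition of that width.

The largest bag has 4 vertices, giving width 3; this decomposition certifies tw(G) ≤ 3. Conversely, {0, 1, 2, 4} is a clique of size 4, and the vertices of any clique must share a bag in every tree decomposition; so some bag has ≥ 4 vertices and tw(G) ≥ 3. Hence tw(G) = 3 exactly.

Treewidth 3.
One optimal decomposition is:
Bags: B1 = {0, 1, 2, 4}  B2 = {0, 2, 3, 4}
Tree: B1–B2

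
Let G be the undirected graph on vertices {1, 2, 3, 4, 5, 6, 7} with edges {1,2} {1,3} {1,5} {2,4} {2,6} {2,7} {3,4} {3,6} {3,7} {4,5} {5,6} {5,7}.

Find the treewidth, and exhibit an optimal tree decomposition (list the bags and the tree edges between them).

Every bag has size at most 4, so the width is 4 − 1 = 3 and tw(G) ≤ 3. For the lower bound: the 4 vertex sets {3,7}, {1,2}, {5}, {4} are disjoint, each induces a connected subgraph, and every pair is joined by at least one edge of G. Contracting each set to a single vertex therefore yields K_{4} as a minor, and since treewidth is minor-monotone, tw(G) ≥ tw(K_{4}) = 3. Hence tw(G) = 3 exactly.

Treewidth 3.
One optimal decomposition is:
Bags: B1 = {2, 3, 5, 7}  B2 = {1, 2, 3, 5}  B3 = {2, 3, 4, 5}  B4 = {2, 3, 5, 6}
Tree: B1–B2, B2–B3, B3–B4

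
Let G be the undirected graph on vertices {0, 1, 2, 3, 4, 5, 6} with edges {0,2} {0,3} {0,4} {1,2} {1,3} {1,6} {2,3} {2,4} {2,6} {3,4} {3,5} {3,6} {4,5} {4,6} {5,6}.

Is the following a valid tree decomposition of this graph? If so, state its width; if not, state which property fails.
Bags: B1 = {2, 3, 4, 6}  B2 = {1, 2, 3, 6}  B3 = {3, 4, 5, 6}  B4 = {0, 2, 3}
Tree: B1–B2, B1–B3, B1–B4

A tree decomposition must satisfy three properties: every vertex lies in some bag; for every edge, both endpoints lie together in some bag; and for every vertex, the bags containing it form a connected subtree. Here edge (4,0) lies in no bag, so the decomposition is invalid.

No — edge (4,0) lies in no bag.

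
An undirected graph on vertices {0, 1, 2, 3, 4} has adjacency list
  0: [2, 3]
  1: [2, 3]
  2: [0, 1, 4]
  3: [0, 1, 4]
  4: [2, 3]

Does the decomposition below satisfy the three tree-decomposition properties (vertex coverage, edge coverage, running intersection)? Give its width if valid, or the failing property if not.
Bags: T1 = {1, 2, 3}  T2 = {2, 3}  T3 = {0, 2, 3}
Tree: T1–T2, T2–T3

No — vertex 4 appears in no bag.

A tree decomposition must satisfy three properties: every vertex lies in some bag; for every edge, both endpoints lie together in some bag; and for every vertex, the bags containing it form a connected subtree. Here vertex 4 appears in no bag, so the decomposition is invalid.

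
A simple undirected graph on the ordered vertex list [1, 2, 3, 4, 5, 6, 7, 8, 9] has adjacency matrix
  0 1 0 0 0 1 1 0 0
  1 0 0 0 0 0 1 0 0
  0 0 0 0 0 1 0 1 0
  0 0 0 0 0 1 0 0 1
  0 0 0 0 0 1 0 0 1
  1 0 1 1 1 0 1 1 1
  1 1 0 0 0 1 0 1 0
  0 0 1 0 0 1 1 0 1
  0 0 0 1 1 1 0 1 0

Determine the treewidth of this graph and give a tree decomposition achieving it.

Every bag has size at most 3, so the width is 3 − 1 = 2 and tw(G) ≤ 2. For the lower bound, the 3 vertices {1, 2, 7} are pairwise adjacent, and any tree decomposition puts a clique entirely inside one bag — forcing width ≥ 2. Hence tw(G) = 2 exactly.

Treewidth 2.
One such decomposition:
Bags: B1 = {6, 7, 8}  B2 = {1, 6, 7}  B3 = {6, 8, 9}  B4 = {1, 2, 7}  B5 = {3, 6, 8}  B6 = {4, 6, 9}  B7 = {5, 6, 9}
Tree: B1–B2, B1–B3, B2–B4, B1–B5, B3–B6, B3–B7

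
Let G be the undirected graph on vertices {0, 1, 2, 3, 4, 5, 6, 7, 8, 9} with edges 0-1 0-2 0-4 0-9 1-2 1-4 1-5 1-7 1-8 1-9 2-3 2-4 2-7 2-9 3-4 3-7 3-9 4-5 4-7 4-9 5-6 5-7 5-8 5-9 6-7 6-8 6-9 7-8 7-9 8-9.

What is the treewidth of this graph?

4

A width-4 tree decomposition is:
Bags: B1 = {1, 4, 5, 7, 9}  B2 = {1, 5, 7, 8, 9}  B3 = {1, 2, 4, 7, 9}  B4 = {2, 3, 4, 7, 9}  B5 = {5, 6, 7, 8, 9}  B6 = {0, 1, 2, 4, 9}
Tree: B1–B2, B1–B3, B3–B4, B2–B5, B3–B6
The largest bag has 5 vertices, giving width 4; this decomposition certifies tw(G) ≤ 4. On the other hand G contains the 5-clique {0, 1, 2, 4, 9}. A clique must lie in a single bag of any decomposition, so no decomposition can have width below 4. Therefore the treewidth is 4.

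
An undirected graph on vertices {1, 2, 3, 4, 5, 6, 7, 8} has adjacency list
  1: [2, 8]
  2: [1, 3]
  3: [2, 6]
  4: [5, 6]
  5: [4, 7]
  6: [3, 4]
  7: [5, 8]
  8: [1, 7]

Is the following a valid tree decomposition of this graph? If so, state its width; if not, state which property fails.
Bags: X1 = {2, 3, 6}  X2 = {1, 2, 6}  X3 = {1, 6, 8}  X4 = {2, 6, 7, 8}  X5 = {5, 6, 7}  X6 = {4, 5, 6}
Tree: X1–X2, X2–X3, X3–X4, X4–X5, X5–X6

A tree decomposition must satisfy three properties: every vertex lies in some bag; for every edge, both endpoints lie together in some bag; and for every vertex, the bags containing it form a connected subtree. Here bags containing vertex 2 are not connected in the tree, so the decomposition is invalid.

No — bags containing vertex 2 are not connected in the tree.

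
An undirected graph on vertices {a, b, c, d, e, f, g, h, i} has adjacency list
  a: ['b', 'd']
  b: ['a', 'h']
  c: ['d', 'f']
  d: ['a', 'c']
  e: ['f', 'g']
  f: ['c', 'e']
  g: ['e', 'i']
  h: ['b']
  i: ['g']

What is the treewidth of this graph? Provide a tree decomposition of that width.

Treewidth 1.
One optimal decomposition is:
Bags: B1 = {g, i}  B2 = {e, g}  B3 = {e, f}  B4 = {c, f}  B5 = {c, d}  B6 = {a, d}  B7 = {a, b}  B8 = {b, h}
Tree: B1–B2, B2–B3, B3–B4, B4–B5, B5–B6, B6–B7, B7–B8

The largest bag has 2 vertices, giving width 1; this decomposition certifies tw(G) ≤ 1. Since G has at least one edge (e.g. i–g), it is not an edgeless graph, so tw(G) ≥ 1. Combining the bounds, tw(G) = 1.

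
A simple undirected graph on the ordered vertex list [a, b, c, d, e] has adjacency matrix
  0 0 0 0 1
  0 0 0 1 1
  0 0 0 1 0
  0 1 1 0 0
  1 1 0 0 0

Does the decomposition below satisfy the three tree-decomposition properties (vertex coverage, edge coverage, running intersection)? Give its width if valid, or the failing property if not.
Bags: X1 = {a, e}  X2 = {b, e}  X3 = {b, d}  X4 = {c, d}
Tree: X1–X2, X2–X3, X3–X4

Every vertex of G appears in some bag (union = {a, b, c, d, e}); every edge is covered by a bag; and for each vertex v the set of bags containing v is connected in the bag tree. The decomposition is therefore valid. The largest bag has 2 vertices, so the width is 1.

Yes; width 1.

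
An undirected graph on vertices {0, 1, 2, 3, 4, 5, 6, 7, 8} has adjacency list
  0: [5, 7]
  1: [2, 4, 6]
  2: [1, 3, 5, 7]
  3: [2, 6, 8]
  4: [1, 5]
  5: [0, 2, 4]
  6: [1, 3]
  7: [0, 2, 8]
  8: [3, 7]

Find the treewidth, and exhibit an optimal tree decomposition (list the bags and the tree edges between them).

Treewidth 3.
One such decomposition:
Bags: B1 = {0, 1, 4, 5}  B2 = {0, 1, 2, 5}  B3 = {0, 1, 2, 7}  B4 = {1, 2, 6, 7}  B5 = {2, 3, 6, 7}  B6 = {3, 6, 7, 8}
Tree: B1–B2, B2–B3, B3–B4, B4–B5, B5–B6

Every bag has size at most 4, so the width is 4 − 1 = 3 and tw(G) ≤ 3. For the lower bound: the 4 vertex sets {0,4,5}, {1}, {2}, {3,6,7,8} are disjoint, each induces a connected subgraph, and every pair is joined by at least one edge of G. Contracting each set to a single vertex therefore yields K_{4} as a minor, and since treewidth is minor-monotone, tw(G) ≥ tw(K_{4}) = 3. Therefore the treewidth is 3.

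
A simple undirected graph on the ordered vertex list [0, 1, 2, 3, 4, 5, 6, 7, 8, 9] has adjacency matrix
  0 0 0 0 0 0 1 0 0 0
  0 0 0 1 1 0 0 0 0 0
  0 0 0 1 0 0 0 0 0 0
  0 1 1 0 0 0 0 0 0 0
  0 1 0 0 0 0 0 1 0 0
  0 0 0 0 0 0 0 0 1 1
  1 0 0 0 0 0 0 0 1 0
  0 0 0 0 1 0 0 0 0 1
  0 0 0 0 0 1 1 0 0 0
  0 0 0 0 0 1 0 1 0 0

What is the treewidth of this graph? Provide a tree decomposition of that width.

Each bag holds 2 vertices, so the decomposition has width 1, which upper-bounds the treewidth. Since G has at least one edge (e.g. 0–6), it is not an edgeless graph, so tw(G) ≥ 1. The upper and lower bounds meet at 1, so that is the treewidth.

Treewidth 1.
Bags: B1 = {0, 6}  B2 = {6, 8}  B3 = {5, 8}  B4 = {5, 9}  B5 = {7, 9}  B6 = {4, 7}  B7 = {1, 4}  B8 = {1, 3}  B9 = {2, 3}
Tree: B1–B2, B2–B3, B3–B4, B4–B5, B5–B6, B6–B7, B7–B8, B8–B9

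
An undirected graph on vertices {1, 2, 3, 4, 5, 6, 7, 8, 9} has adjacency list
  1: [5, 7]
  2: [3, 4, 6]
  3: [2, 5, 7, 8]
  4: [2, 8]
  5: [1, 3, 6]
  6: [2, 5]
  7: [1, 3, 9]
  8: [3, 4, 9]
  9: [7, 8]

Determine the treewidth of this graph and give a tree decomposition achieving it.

Treewidth 3.
One optimal decomposition is:
Bags: B1 = {2, 4, 8, 9}  B2 = {2, 3, 8, 9}  B3 = {2, 3, 7, 9}  B4 = {2, 3, 6, 7}  B5 = {3, 5, 6, 7}  B6 = {1, 5, 6, 7}
Tree: B1–B2, B2–B3, B3–B4, B4–B5, B5–B6

The largest bag has 4 vertices, giving width 3; this decomposition certifies tw(G) ≤ 3. For the lower bound: the 4 vertex sets {4,8,9}, {2}, {3}, {1,5,6,7} are disjoint, each induces a connected subgraph, and every pair is joined by at least one edge of G. Contracting each set to a single vertex therefore yields K_{4} as a minor, and since treewidth is minor-monotone, tw(G) ≥ tw(K_{4}) = 3. The upper and lower bounds meet at 3, so that is the treewidth.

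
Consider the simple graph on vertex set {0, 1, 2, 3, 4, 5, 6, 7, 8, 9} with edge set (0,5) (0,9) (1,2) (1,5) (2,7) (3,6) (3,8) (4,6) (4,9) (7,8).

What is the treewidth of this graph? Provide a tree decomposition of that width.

Every bag has size at most 3, so the width is 3 − 1 = 2 and tw(G) ≤ 2. Since 9–4–6–3–8–7–2–1–5–0–9 is a cycle in G, G is not acyclic. Forests are exactly the graphs of treewidth ≤ 1, so tw(G) ≥ 2. Hence tw(G) = 2 exactly.

Treewidth 2.
One such decomposition:
Bags: B1 = {4, 6, 9}  B2 = {3, 6, 9}  B3 = {3, 8, 9}  B4 = {7, 8, 9}  B5 = {2, 7, 9}  B6 = {1, 2, 9}  B7 = {1, 5, 9}  B8 = {0, 5, 9}
Tree: B1–B2, B2–B3, B3–B4, B4–B5, B5–B6, B6–B7, B7–B8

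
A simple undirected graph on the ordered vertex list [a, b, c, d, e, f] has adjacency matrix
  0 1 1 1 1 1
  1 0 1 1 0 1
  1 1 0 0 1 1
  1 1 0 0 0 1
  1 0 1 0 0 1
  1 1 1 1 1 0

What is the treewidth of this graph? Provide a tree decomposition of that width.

The largest bag has 4 vertices, giving width 3; this decomposition certifies tw(G) ≤ 3. Conversely, {a, b, d, f} is a clique of size 4, and the vertices of any clique must share a bag in every tree decomposition; so some bag has ≥ 4 vertices and tw(G) ≥ 3. Therefore the treewidth is 3.

Treewidth 3.
One such decomposition:
Bags: B1 = {a, b, c, f}  B2 = {a, c, e, f}  B3 = {a, b, d, f}
Tree: B1–B2, B1–B3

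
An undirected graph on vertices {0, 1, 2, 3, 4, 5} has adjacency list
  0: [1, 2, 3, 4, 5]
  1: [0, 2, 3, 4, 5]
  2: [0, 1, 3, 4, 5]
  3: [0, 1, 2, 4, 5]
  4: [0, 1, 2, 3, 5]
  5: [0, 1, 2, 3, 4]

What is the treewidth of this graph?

5

A width-5 tree decomposition is:
Bags: B1 = {0, 1, 2, 3, 4, 5}
Tree: (single bag)
With just one bag of size 6, the width is 6 − 1 = 5, so tw(G) ≤ 5. Conversely, {0, 1, 2, 3, 4, 5} is a clique of size 6, and the vertices of any clique must share a bag in every tree decomposition; so some bag has ≥ 6 vertices and tw(G) ≥ 5. Therefore the treewidth is 5.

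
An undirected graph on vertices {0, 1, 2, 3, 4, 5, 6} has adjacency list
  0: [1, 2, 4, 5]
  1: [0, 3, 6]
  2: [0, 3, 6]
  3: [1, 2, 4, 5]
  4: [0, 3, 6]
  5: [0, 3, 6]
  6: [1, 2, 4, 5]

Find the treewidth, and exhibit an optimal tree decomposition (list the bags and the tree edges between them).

Treewidth 3.
One optimal decomposition is:
Bags: B1 = {0, 2, 3, 6}  B2 = {0, 3, 5, 6}  B3 = {0, 1, 3, 6}  B4 = {0, 3, 4, 6}
Tree: B1–B2, B2–B3, B3–B4

The largest bag has 4 vertices, giving width 3; this decomposition certifies tw(G) ≤ 3. For the lower bound: the 4 vertex sets {2,6}, {3,5}, {0}, {1} are disjoint, each induces a connected subgraph, and every pair is joined by at least one edge of G. Contracting each set to a single vertex therefore yields K_{4} as a minor, and since treewidth is minor-monotone, tw(G) ≥ tw(K_{4}) = 3. The upper and lower bounds meet at 3, so that is the treewidth.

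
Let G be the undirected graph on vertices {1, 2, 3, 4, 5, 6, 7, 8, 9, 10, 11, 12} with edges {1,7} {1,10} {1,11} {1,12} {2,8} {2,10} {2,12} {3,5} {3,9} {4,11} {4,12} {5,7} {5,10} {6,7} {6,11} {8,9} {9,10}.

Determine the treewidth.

3

A width-3 tree decomposition is:
Bags: B1 = {2, 3, 8, 9}  B2 = {2, 3, 9, 10}  B3 = {2, 3, 5, 10}  B4 = {2, 5, 10, 12}  B5 = {1, 5, 10, 12}  B6 = {1, 5, 7, 12}  B7 = {1, 4, 7, 12}  B8 = {1, 4, 7, 11}  B9 = {4, 6, 7, 11}
Tree: B1–B2, B2–B3, B3–B4, B4–B5, B5–B6, B6–B7, B7–B8, B8–B9
Every bag has size at most 4, so the width is 4 − 1 = 3 and tw(G) ≤ 3. For the lower bound: the 4 vertex sets {3,8,9}, {2}, {10}, {1,5,7,12} are disjoint, each induces a connected subgraph, and every pair is joined by at least one edge of G. Contracting each set to a single vertex therefore yields K_{4} as a minor, and since treewidth is minor-monotone, tw(G) ≥ tw(K_{4}) = 3. Therefore the treewidth is 3.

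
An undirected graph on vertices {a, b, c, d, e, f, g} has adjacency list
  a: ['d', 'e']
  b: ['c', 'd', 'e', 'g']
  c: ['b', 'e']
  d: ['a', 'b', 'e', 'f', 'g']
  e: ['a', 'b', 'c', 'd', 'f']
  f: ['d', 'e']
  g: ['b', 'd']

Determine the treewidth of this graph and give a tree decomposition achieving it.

Treewidth 2.
Bags: B1 = {b, d, e}  B2 = {d, e, f}  B3 = {a, d, e}  B4 = {b, d, g}  B5 = {b, c, e}
Tree: B1–B2, B2–B3, B1–B4, B1–B5

Each bag holds 3 vertices, so the decomposition has width 2, which upper-bounds the treewidth. Conversely, {b, d, g} is a clique of size 3, and the vertices of any clique must share a bag in every tree decomposition; so some bag has ≥ 3 vertices and tw(G) ≥ 2. Combining the bounds, tw(G) = 2.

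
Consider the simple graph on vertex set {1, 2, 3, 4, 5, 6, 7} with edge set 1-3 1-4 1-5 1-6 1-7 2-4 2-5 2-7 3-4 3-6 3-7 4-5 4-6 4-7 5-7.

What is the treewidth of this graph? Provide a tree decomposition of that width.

The largest bag has 4 vertices, giving width 3; this decomposition certifies tw(G) ≤ 3. Conversely, {1, 3, 4, 6} is a clique of size 4, and the vertices of any clique must share a bag in every tree decomposition; so some bag has ≥ 4 vertices and tw(G) ≥ 3. Combining the bounds, tw(G) = 3.

Treewidth 3.
Bags: B1 = {1, 3, 4, 6}  B2 = {1, 3, 4, 7}  B3 = {1, 4, 5, 7}  B4 = {2, 4, 5, 7}
Tree: B1–B2, B2–B3, B3–B4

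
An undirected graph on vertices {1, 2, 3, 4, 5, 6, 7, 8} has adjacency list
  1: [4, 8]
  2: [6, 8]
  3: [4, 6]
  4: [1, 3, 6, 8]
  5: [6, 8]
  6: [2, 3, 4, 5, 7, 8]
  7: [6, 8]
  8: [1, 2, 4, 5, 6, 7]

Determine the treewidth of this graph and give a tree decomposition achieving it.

The largest bag has 3 vertices, giving width 2; this decomposition certifies tw(G) ≤ 2. On the other hand G contains the 3-clique {1, 4, 8}. A clique must lie in a single bag of any decomposition, so no decomposition can have width below 2. Combining the bounds, tw(G) = 2.

Treewidth 2.
Bags: B1 = {2, 6, 8}  B2 = {4, 6, 8}  B3 = {1, 4, 8}  B4 = {3, 4, 6}  B5 = {5, 6, 8}  B6 = {6, 7, 8}
Tree: B1–B2, B2–B3, B2–B4, B2–B5, B1–B6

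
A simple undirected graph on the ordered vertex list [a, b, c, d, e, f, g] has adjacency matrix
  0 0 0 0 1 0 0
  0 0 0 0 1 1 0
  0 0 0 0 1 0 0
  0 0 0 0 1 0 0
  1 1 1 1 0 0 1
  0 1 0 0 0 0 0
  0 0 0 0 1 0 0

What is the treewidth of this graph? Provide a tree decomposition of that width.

Treewidth 1.
Bags: B1 = {e, g}  B2 = {b, e}  B3 = {c, e}  B4 = {b, f}  B5 = {a, e}  B6 = {d, e}
Tree: B1–B2, B2–B3, B2–B4, B3–B5, B1–B6

The largest bag has 2 vertices, giving width 1; this decomposition certifies tw(G) ≤ 1. G has an edge, so its treewidth is at least 1. Combining the bounds, tw(G) = 1.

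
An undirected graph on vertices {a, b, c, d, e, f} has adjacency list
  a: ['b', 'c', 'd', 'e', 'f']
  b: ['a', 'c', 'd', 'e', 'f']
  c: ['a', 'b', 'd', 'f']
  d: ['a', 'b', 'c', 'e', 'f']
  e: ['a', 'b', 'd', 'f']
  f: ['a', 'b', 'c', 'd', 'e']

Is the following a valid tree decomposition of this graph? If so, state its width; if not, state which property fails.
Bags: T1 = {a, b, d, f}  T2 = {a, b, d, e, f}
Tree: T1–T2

A tree decomposition must satisfy three properties: every vertex lies in some bag; for every edge, both endpoints lie together in some bag; and for every vertex, the bags containing it form a connected subtree. Here vertex c appears in no bag, so the decomposition is invalid.

No — vertex c appears in no bag.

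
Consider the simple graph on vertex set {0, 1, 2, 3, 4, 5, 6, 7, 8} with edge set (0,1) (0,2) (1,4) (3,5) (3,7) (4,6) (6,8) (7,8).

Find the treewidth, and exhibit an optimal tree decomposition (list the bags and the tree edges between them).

Treewidth 1.
Bags: B1 = {3, 5}  B2 = {3, 7}  B3 = {7, 8}  B4 = {6, 8}  B5 = {4, 6}  B6 = {1, 4}  B7 = {0, 1}  B8 = {0, 2}
Tree: B1–B2, B2–B3, B3–B4, B4–B5, B5–B6, B6–B7, B7–B8

Every bag has size at most 2, so the width is 2 − 1 = 1 and tw(G) ≤ 1. Since G has at least one edge (e.g. 5–3), it is not an edgeless graph, so tw(G) ≥ 1. The upper and lower bounds meet at 1, so that is the treewidth.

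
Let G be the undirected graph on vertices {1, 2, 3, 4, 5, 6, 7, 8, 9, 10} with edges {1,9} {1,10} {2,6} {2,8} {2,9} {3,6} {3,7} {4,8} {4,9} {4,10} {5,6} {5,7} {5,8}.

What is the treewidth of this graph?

A width-2 tree decomposition is:
Bags: B1 = {1, 9, 10}  B2 = {4, 9, 10}  B3 = {2, 4, 9}  B4 = {2, 4, 8}  B5 = {2, 6, 8}  B6 = {5, 6, 8}  B7 = {3, 5, 6}  B8 = {3, 5, 7}
Tree: B1–B2, B2–B3, B3–B4, B4–B5, B5–B6, B6–B7, B7–B8
Every bag has size at most 3, so the width is 3 − 1 = 2 and tw(G) ≤ 2. The edges 1–10–4–9–1 form a cycle, so G is not a tree and its treewidth is at least 2. Therefore the treewidth is 2.

2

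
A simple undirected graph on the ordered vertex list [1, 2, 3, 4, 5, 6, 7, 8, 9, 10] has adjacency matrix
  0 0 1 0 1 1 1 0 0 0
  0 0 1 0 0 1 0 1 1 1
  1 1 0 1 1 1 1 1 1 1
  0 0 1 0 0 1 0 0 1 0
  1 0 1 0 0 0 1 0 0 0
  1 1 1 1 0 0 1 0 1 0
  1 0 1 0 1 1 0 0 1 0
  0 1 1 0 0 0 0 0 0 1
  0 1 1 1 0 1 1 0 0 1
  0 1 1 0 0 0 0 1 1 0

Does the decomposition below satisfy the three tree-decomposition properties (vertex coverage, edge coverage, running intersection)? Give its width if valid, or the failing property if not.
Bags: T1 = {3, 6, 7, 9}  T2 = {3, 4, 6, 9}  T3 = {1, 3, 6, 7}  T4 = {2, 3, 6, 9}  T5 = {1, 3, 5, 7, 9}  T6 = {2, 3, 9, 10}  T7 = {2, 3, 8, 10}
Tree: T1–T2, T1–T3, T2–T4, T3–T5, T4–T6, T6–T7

A tree decomposition must satisfy three properties: every vertex lies in some bag; for every edge, both endpoints lie together in some bag; and for every vertex, the bags containing it form a connected subtree. Here bags containing vertex 9 are not connected in the tree, so the decomposition is invalid.

No — bags containing vertex 9 are not connected in the tree.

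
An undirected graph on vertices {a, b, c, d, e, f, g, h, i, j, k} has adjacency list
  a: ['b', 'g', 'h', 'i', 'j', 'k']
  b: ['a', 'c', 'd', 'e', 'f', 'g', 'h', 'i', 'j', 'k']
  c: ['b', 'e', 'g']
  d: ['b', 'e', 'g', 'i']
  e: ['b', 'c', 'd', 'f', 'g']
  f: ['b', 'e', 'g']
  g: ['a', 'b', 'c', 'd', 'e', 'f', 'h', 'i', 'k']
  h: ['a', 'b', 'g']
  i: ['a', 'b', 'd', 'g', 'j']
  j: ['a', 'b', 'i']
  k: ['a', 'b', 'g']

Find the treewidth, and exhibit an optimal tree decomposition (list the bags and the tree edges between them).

Treewidth 3.
One optimal decomposition is:
Bags: B1 = {b, d, e, g}  B2 = {b, c, e, g}  B3 = {b, e, f, g}  B4 = {b, d, g, i}  B5 = {a, b, g, i}  B6 = {a, b, g, k}  B7 = {a, b, i, j}  B8 = {a, b, g, h}
Tree: B1–B2, B1–B3, B1–B4, B4–B5, B5–B6, B5–B7, B5–B8

The largest bag has 4 vertices, giving width 3; this decomposition certifies tw(G) ≤ 3. On the other hand G contains the 4-clique {b, d, e, g}. A clique must lie in a single bag of any decomposition, so no decomposition can have width below 3. The upper and lower bounds meet at 3, so that is the treewidth.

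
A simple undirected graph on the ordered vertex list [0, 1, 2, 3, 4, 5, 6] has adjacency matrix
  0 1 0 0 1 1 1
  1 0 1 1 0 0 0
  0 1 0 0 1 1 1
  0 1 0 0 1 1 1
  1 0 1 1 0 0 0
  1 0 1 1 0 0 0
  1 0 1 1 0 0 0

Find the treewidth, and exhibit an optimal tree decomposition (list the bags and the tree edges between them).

Treewidth 3.
Bags: B1 = {0, 1, 2, 3}  B2 = {0, 2, 3, 6}  B3 = {0, 2, 3, 5}  B4 = {0, 2, 3, 4}
Tree: B1–B2, B2–B3, B3–B4

Each bag holds 4 vertices, so the decomposition has width 3, which upper-bounds the treewidth. For the lower bound: the 4 vertex sets {1,3}, {0,6}, {2}, {5} are disjoint, each induces a connected subgraph, and every pair is joined by at least one edge of G. Contracting each set to a single vertex therefore yields K_{4} as a minor, and since treewidth is minor-monotone, tw(G) ≥ tw(K_{4}) = 3. Therefore the treewidth is 3.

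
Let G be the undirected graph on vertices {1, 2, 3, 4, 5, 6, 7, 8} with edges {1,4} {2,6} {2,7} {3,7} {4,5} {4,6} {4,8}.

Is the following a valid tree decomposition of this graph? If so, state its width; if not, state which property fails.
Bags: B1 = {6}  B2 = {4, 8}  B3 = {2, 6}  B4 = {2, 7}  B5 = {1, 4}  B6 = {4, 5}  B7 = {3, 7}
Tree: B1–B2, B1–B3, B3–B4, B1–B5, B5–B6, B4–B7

A tree decomposition must satisfy three properties: every vertex lies in some bag; for every edge, both endpoints lie together in some bag; and for every vertex, the bags containing it form a connected subtree. Here edge (4,6) lies in no bag, so the decomposition is invalid.

No — edge (4,6) lies in no bag.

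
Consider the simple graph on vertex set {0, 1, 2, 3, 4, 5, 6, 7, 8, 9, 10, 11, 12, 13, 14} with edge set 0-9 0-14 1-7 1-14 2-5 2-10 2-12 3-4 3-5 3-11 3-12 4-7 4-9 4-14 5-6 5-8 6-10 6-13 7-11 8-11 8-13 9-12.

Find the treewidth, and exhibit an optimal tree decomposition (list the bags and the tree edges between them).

Every bag has size at most 4, so the width is 4 − 1 = 3 and tw(G) ≤ 3. For the lower bound: the 4 vertex sets {0,1,14}, {7}, {4}, {3,9,11,12} are disjoint, each induces a connected subgraph, and every pair is joined by at least one edge of G. Contracting each set to a single vertex therefore yields K_{4} as a minor, and since treewidth is minor-monotone, tw(G) ≥ tw(K_{4}) = 3. Combining the bounds, tw(G) = 3.

Treewidth 3.
One optimal decomposition is:
Bags: B1 = {0, 1, 7, 14}  B2 = {0, 4, 7, 14}  B3 = {0, 4, 7, 9}  B4 = {4, 7, 9, 11}  B5 = {3, 4, 9, 11}  B6 = {3, 9, 11, 12}  B7 = {3, 8, 11, 12}  B8 = {3, 5, 8, 12}  B9 = {2, 5, 8, 12}  B10 = {2, 5, 8, 13}  B11 = {2, 5, 6, 13}  B12 = {2, 6, 10, 13}
Tree: B1–B2, B2–B3, B3–B4, B4–B5, B5–B6, B6–B7, B7–B8, B8–B9, B9–B10, B10–B11, B11–B12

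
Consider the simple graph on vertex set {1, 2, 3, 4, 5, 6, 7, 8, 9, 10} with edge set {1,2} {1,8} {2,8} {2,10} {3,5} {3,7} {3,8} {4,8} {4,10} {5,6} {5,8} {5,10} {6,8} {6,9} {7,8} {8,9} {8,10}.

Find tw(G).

2

A width-2 tree decomposition is:
Bags: B1 = {2, 8, 10}  B2 = {5, 8, 10}  B3 = {3, 5, 8}  B4 = {5, 6, 8}  B5 = {1, 2, 8}  B6 = {4, 8, 10}  B7 = {6, 8, 9}  B8 = {3, 7, 8}
Tree: B1–B2, B2–B3, B2–B4, B1–B5, B1–B6, B4–B7, B3–B8
Each bag holds 3 vertices, so the decomposition has width 2, which upper-bounds the treewidth. For the lower bound, the 3 vertices {1, 2, 8} are pairwise adjacent, and any tree decomposition puts a clique entirely inside one bag — forcing width ≥ 2. Hence tw(G) = 2 exactly.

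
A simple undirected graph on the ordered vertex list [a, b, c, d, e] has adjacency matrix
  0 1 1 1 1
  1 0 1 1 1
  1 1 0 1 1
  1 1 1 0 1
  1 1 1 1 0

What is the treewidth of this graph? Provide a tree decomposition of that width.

Treewidth 4.
One optimal decomposition is:
Bags: B1 = {a, b, c, d, e}
Tree: (single bag)

A single bag containing all 5 vertices is trivially a valid decomposition of width 4. For the lower bound, the 5 vertices {a, b, c, d, e} are pairwise adjacent, and any tree decomposition puts a clique entirely inside one bag — forcing width ≥ 4. The upper and lower bounds meet at 4, so that is the treewidth.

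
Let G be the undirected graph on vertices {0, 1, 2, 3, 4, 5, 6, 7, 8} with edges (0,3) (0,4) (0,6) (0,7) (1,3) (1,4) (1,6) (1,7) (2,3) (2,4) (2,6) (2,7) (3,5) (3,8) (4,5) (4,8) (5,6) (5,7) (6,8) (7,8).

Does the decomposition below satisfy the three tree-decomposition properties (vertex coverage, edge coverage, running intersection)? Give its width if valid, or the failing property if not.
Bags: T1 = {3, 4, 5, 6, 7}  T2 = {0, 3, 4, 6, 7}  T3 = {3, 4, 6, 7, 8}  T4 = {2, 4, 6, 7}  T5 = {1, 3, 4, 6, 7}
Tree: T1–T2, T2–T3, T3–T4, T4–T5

No — edge (3,2) lies in no bag.

A tree decomposition must satisfy three properties: every vertex lies in some bag; for every edge, both endpoints lie together in some bag; and for every vertex, the bags containing it form a connected subtree. Here edge (3,2) lies in no bag, so the decomposition is invalid.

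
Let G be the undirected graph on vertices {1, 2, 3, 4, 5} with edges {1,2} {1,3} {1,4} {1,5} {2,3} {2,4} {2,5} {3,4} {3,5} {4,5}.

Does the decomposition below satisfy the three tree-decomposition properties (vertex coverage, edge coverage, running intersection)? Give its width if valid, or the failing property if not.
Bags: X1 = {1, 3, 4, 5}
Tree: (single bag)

No — vertex 2 appears in no bag.

A tree decomposition must satisfy three properties: every vertex lies in some bag; for every edge, both endpoints lie together in some bag; and for every vertex, the bags containing it form a connected subtree. Here vertex 2 appears in no bag, so the decomposition is invalid.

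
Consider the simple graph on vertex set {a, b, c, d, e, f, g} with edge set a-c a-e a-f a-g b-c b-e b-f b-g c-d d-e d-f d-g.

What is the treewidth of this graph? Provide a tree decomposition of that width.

Treewidth 3.
One optimal decomposition is:
Bags: B1 = {a, b, d, e}  B2 = {a, b, c, d}  B3 = {a, b, d, f}  B4 = {a, b, d, g}
Tree: B1–B2, B2–B3, B3–B4

Each bag holds 4 vertices, so the decomposition has width 3, which upper-bounds the treewidth. For the lower bound: the 4 vertex sets {a,e}, {c,d}, {b}, {f} are disjoint, each induces a connected subgraph, and every pair is joined by at least one edge of G. Contracting each set to a single vertex therefore yields K_{4} as a minor, and since treewidth is minor-monotone, tw(G) ≥ tw(K_{4}) = 3. The upper and lower bounds meet at 3, so that is the treewidth.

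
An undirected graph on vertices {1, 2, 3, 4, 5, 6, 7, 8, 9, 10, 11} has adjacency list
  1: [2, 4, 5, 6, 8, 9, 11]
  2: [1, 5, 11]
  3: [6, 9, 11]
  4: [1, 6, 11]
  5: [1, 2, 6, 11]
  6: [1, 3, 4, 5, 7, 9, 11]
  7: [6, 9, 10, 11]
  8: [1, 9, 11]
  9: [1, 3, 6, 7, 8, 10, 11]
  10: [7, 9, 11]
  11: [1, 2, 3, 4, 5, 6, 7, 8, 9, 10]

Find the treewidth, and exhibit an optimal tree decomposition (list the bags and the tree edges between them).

Treewidth 3.
One such decomposition:
Bags: B1 = {1, 8, 9, 11}  B2 = {1, 6, 9, 11}  B3 = {6, 7, 9, 11}  B4 = {1, 5, 6, 11}  B5 = {1, 2, 5, 11}  B6 = {3, 6, 9, 11}  B7 = {1, 4, 6, 11}  B8 = {7, 9, 10, 11}
Tree: B1–B2, B2–B3, B2–B4, B4–B5, B3–B6, B2–B7, B3–B8

Every bag has size at most 4, so the width is 4 − 1 = 3 and tw(G) ≤ 3. On the other hand G contains the 4-clique {1, 8, 9, 11}. A clique must lie in a single bag of any decomposition, so no decomposition can have width below 3. The upper and lower bounds meet at 3, so that is the treewidth.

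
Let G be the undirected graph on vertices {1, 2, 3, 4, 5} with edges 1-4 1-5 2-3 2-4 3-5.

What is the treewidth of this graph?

A width-2 tree decomposition is:
Bags: B1 = {1, 2, 4}  B2 = {1, 2, 3}  B3 = {1, 3, 5}
Tree: B1–B2, B2–B3
Each bag holds 3 vertices, so the decomposition has width 2, which upper-bounds the treewidth. The edges 1–4–2–3–5–1 form a cycle, so G is not a tree and its treewidth is at least 2. Combining the bounds, tw(G) = 2.

2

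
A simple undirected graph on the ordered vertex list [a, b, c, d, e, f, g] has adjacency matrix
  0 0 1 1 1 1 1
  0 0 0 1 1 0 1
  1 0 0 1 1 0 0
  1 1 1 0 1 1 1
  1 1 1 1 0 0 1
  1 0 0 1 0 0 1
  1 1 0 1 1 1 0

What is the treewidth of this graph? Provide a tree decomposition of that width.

The largest bag has 4 vertices, giving width 3; this decomposition certifies tw(G) ≤ 3. On the other hand G contains the 4-clique {a, d, e, g}. A clique must lie in a single bag of any decomposition, so no decomposition can have width below 3. Hence tw(G) = 3 exactly.

Treewidth 3.
One optimal decomposition is:
Bags: B1 = {a, d, e, g}  B2 = {a, d, f, g}  B3 = {b, d, e, g}  B4 = {a, c, d, e}
Tree: B1–B2, B1–B3, B1–B4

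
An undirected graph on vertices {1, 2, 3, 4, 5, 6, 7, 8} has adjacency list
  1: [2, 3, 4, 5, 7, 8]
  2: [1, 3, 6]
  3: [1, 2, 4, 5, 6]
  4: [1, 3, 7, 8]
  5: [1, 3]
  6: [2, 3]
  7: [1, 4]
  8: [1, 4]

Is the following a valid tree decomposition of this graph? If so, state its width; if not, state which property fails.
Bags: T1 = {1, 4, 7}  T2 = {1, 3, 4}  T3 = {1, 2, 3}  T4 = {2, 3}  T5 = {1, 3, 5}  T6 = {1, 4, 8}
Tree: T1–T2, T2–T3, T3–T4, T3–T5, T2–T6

A tree decomposition must satisfy three properties: every vertex lies in some bag; for every edge, both endpoints lie together in some bag; and for every vertex, the bags containing it form a connected subtree. Here vertex 6 appears in no bag, so the decomposition is invalid.

No — vertex 6 appears in no bag.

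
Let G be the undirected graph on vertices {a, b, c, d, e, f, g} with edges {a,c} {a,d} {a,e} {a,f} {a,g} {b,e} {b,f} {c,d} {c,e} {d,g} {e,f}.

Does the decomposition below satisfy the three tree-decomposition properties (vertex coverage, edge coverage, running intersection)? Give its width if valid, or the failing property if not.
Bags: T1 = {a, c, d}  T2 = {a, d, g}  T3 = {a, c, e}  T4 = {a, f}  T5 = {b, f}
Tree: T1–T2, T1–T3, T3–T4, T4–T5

No — edge (e,f) lies in no bag.

A tree decomposition must satisfy three properties: every vertex lies in some bag; for every edge, both endpoints lie together in some bag; and for every vertex, the bags containing it form a connected subtree. Here edge (e,f) lies in no bag, so the decomposition is invalid.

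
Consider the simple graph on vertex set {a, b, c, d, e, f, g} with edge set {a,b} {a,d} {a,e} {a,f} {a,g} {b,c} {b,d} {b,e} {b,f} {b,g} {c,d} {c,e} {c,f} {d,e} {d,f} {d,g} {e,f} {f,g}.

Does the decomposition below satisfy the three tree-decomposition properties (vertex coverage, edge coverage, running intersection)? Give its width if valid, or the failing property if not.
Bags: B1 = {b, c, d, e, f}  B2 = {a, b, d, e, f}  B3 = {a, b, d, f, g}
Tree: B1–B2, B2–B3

Yes; width 4.

Every vertex of G appears in some bag (union = {a, b, c, d, e, f, g}); every edge is covered by a bag; and for each vertex v the set of bags containing v is connected in the bag tree. The decomposition is therefore valid. The largest bag has 5 vertices, so the width is 4.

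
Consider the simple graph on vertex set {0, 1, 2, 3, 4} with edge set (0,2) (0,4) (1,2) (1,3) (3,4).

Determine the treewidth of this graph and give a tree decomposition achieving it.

Treewidth 2.
One such decomposition:
Bags: B1 = {0, 3, 4}  B2 = {0, 1, 3}  B3 = {0, 1, 2}
Tree: B1–B2, B2–B3

Every bag has size at most 3, so the width is 3 − 1 = 2 and tw(G) ≤ 2. Since 0–4–3–1–2–0 is a cycle in G, G is not acyclic. Forests are exactly the graphs of treewidth ≤ 1, so tw(G) ≥ 2. Therefore the treewidth is 2.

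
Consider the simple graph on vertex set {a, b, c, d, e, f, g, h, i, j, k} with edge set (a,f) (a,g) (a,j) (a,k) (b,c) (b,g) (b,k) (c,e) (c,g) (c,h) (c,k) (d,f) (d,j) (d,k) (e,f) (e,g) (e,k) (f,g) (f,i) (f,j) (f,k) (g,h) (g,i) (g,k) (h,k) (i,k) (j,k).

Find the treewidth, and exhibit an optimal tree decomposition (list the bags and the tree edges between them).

Treewidth 3.
Bags: B1 = {a, f, g, k}  B2 = {a, f, j, k}  B3 = {d, f, j, k}  B4 = {e, f, g, k}  B5 = {c, e, g, k}  B6 = {b, c, g, k}  B7 = {f, g, i, k}  B8 = {c, g, h, k}
Tree: B1–B2, B2–B3, B1–B4, B4–B5, B5–B6, B1–B7, B6–B8

Every bag has size at most 4, so the width is 4 − 1 = 3 and tw(G) ≤ 3. Conversely, {d, f, j, k} is a clique of size 4, and the vertices of any clique must share a bag in every tree decomposition; so some bag has ≥ 4 vertices and tw(G) ≥ 3. Therefore the treewidth is 3.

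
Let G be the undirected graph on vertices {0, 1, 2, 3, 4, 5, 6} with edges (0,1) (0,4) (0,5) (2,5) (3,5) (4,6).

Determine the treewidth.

A width-1 tree decomposition is:
Bags: B1 = {4, 6}  B2 = {0, 4}  B3 = {0, 5}  B4 = {0, 1}  B5 = {2, 5}  B6 = {3, 5}
Tree: B1–B2, B2–B3, B2–B4, B3–B5, B3–B6
Each bag holds 2 vertices, so the decomposition has width 1, which upper-bounds the treewidth. Any graph with an edge has treewidth ≥ 1, and G has the edge 6–4. Hence tw(G) = 1 exactly.

1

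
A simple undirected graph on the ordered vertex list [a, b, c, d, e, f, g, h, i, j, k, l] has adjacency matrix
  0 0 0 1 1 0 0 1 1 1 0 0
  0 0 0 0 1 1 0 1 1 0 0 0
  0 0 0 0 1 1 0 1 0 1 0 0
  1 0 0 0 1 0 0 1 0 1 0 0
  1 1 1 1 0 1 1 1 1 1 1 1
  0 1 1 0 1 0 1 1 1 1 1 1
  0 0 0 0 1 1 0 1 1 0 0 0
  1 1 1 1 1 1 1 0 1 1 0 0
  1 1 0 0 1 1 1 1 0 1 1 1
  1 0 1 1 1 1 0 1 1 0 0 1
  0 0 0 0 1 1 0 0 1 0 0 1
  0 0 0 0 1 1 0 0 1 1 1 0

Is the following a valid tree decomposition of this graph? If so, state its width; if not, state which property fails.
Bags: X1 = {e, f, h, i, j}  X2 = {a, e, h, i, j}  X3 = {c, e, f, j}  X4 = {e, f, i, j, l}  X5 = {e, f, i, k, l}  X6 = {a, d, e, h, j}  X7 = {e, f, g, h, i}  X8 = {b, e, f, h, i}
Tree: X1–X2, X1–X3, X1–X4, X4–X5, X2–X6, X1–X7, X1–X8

A tree decomposition must satisfy three properties: every vertex lies in some bag; for every edge, both endpoints lie together in some bag; and for every vertex, the bags containing it form a connected subtree. Here edge (h,c) lies in no bag, so the decomposition is invalid.

No — edge (h,c) lies in no bag.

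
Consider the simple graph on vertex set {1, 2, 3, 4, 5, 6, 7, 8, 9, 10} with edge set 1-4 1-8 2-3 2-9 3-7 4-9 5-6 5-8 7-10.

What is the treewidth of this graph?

A width-1 tree decomposition is:
Bags: B1 = {7, 10}  B2 = {3, 7}  B3 = {2, 3}  B4 = {2, 9}  B5 = {4, 9}  B6 = {1, 4}  B7 = {1, 8}  B8 = {5, 8}  B9 = {5, 6}
Tree: B1–B2, B2–B3, B3–B4, B4–B5, B5–B6, B6–B7, B7–B8, B8–B9
Every bag has size at most 2, so the width is 2 − 1 = 1 and tw(G) ≤ 1. Since G has at least one edge (e.g. 10–7), it is not an edgeless graph, so tw(G) ≥ 1. The upper and lower bounds meet at 1, so that is the treewidth.

1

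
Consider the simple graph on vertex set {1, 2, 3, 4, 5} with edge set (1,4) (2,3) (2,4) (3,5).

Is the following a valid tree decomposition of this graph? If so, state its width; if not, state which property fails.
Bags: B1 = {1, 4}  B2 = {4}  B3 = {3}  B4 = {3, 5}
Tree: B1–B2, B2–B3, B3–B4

A tree decomposition must satisfy three properties: every vertex lies in some bag; for every edge, both endpoints lie together in some bag; and for every vertex, the bags containing it form a connected subtree. Here vertex 2 appears in no bag, so the decomposition is invalid.

No — vertex 2 appears in no bag.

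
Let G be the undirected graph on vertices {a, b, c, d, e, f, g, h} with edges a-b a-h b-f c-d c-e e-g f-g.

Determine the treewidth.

1

A width-1 tree decomposition is:
Bags: B1 = {a, h}  B2 = {a, b}  B3 = {b, f}  B4 = {f, g}  B5 = {e, g}  B6 = {c, e}  B7 = {c, d}
Tree: B1–B2, B2–B3, B3–B4, B4–B5, B5–B6, B6–B7
Each bag holds 2 vertices, so the decomposition has width 1, which upper-bounds the treewidth. Since G has at least one edge (e.g. h–a), it is not an edgeless graph, so tw(G) ≥ 1. The upper and lower bounds meet at 1, so that is the treewidth.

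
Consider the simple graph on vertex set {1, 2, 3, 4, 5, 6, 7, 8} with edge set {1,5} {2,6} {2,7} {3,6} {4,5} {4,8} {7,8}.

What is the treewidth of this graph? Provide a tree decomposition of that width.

Treewidth 1.
Bags: B1 = {1, 5}  B2 = {4, 5}  B3 = {4, 8}  B4 = {7, 8}  B5 = {2, 7}  B6 = {2, 6}  B7 = {3, 6}
Tree: B1–B2, B2–B3, B3–B4, B4–B5, B5–B6, B6–B7

Every bag has size at most 2, so the width is 2 − 1 = 1 and tw(G) ≤ 1. Any graph with an edge has treewidth ≥ 1, and G has the edge 1–5. Hence tw(G) = 1 exactly.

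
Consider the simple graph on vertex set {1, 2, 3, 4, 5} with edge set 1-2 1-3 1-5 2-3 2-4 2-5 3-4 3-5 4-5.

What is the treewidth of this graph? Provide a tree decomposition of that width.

Every bag has size at most 4, so the width is 4 − 1 = 3 and tw(G) ≤ 3. On the other hand G contains the 4-clique {1, 2, 3, 5}. A clique must lie in a single bag of any decomposition, so no decomposition can have width below 3. The upper and lower bounds meet at 3, so that is the treewidth.

Treewidth 3.
Bags: B1 = {2, 3, 4, 5}  B2 = {1, 2, 3, 5}
Tree: B1–B2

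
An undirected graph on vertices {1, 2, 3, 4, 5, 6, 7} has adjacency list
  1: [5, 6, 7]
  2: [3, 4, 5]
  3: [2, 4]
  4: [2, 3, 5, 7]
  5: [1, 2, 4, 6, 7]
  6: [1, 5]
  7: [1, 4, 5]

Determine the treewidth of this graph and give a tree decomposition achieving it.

The largest bag has 3 vertices, giving width 2; this decomposition certifies tw(G) ≤ 2. On the other hand G contains the 3-clique {2, 3, 4}. A clique must lie in a single bag of any decomposition, so no decomposition can have width below 2. Combining the bounds, tw(G) = 2.

Treewidth 2.
Bags: B1 = {4, 5, 7}  B2 = {1, 5, 7}  B3 = {2, 4, 5}  B4 = {2, 3, 4}  B5 = {1, 5, 6}
Tree: B1–B2, B1–B3, B3–B4, B2–B5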